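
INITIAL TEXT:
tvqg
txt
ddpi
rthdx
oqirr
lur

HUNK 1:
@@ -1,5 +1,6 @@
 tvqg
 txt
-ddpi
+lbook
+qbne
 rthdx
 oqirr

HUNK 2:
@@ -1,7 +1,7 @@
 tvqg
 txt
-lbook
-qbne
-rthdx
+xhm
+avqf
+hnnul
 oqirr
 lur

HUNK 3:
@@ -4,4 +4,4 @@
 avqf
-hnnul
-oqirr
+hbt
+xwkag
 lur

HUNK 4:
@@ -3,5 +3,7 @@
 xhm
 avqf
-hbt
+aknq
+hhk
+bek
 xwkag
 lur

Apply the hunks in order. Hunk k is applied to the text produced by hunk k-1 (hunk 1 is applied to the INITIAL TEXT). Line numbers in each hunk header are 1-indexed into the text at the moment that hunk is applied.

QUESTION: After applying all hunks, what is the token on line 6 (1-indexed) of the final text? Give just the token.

Answer: hhk

Derivation:
Hunk 1: at line 1 remove [ddpi] add [lbook,qbne] -> 7 lines: tvqg txt lbook qbne rthdx oqirr lur
Hunk 2: at line 1 remove [lbook,qbne,rthdx] add [xhm,avqf,hnnul] -> 7 lines: tvqg txt xhm avqf hnnul oqirr lur
Hunk 3: at line 4 remove [hnnul,oqirr] add [hbt,xwkag] -> 7 lines: tvqg txt xhm avqf hbt xwkag lur
Hunk 4: at line 3 remove [hbt] add [aknq,hhk,bek] -> 9 lines: tvqg txt xhm avqf aknq hhk bek xwkag lur
Final line 6: hhk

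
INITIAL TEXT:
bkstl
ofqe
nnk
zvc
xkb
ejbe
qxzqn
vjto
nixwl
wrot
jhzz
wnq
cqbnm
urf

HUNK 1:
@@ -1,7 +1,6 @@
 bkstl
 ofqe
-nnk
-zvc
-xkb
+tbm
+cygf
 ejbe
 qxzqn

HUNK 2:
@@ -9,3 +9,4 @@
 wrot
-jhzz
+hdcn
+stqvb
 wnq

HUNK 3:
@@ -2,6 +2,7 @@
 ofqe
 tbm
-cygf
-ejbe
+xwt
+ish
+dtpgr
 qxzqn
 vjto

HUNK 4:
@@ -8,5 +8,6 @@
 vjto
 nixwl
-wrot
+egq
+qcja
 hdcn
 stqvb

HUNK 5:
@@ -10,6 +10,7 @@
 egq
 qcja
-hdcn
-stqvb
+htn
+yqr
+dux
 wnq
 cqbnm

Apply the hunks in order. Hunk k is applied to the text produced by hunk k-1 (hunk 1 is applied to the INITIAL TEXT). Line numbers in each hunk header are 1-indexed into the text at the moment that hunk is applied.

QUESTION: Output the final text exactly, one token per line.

Hunk 1: at line 1 remove [nnk,zvc,xkb] add [tbm,cygf] -> 13 lines: bkstl ofqe tbm cygf ejbe qxzqn vjto nixwl wrot jhzz wnq cqbnm urf
Hunk 2: at line 9 remove [jhzz] add [hdcn,stqvb] -> 14 lines: bkstl ofqe tbm cygf ejbe qxzqn vjto nixwl wrot hdcn stqvb wnq cqbnm urf
Hunk 3: at line 2 remove [cygf,ejbe] add [xwt,ish,dtpgr] -> 15 lines: bkstl ofqe tbm xwt ish dtpgr qxzqn vjto nixwl wrot hdcn stqvb wnq cqbnm urf
Hunk 4: at line 8 remove [wrot] add [egq,qcja] -> 16 lines: bkstl ofqe tbm xwt ish dtpgr qxzqn vjto nixwl egq qcja hdcn stqvb wnq cqbnm urf
Hunk 5: at line 10 remove [hdcn,stqvb] add [htn,yqr,dux] -> 17 lines: bkstl ofqe tbm xwt ish dtpgr qxzqn vjto nixwl egq qcja htn yqr dux wnq cqbnm urf

Answer: bkstl
ofqe
tbm
xwt
ish
dtpgr
qxzqn
vjto
nixwl
egq
qcja
htn
yqr
dux
wnq
cqbnm
urf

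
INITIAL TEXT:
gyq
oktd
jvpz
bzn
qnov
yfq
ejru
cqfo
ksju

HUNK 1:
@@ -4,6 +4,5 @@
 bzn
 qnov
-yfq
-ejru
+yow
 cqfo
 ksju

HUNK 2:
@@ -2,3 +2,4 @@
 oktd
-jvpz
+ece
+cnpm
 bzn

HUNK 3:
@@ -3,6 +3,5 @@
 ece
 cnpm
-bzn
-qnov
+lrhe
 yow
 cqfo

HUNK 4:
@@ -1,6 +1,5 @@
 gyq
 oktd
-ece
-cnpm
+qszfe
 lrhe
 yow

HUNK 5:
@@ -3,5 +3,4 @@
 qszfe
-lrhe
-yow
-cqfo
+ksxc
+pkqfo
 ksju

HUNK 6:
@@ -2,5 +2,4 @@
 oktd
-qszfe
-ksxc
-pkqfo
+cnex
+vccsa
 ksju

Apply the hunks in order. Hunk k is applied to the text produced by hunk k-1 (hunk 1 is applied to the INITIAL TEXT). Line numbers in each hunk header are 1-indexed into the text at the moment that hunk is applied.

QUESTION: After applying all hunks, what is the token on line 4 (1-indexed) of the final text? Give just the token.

Answer: vccsa

Derivation:
Hunk 1: at line 4 remove [yfq,ejru] add [yow] -> 8 lines: gyq oktd jvpz bzn qnov yow cqfo ksju
Hunk 2: at line 2 remove [jvpz] add [ece,cnpm] -> 9 lines: gyq oktd ece cnpm bzn qnov yow cqfo ksju
Hunk 3: at line 3 remove [bzn,qnov] add [lrhe] -> 8 lines: gyq oktd ece cnpm lrhe yow cqfo ksju
Hunk 4: at line 1 remove [ece,cnpm] add [qszfe] -> 7 lines: gyq oktd qszfe lrhe yow cqfo ksju
Hunk 5: at line 3 remove [lrhe,yow,cqfo] add [ksxc,pkqfo] -> 6 lines: gyq oktd qszfe ksxc pkqfo ksju
Hunk 6: at line 2 remove [qszfe,ksxc,pkqfo] add [cnex,vccsa] -> 5 lines: gyq oktd cnex vccsa ksju
Final line 4: vccsa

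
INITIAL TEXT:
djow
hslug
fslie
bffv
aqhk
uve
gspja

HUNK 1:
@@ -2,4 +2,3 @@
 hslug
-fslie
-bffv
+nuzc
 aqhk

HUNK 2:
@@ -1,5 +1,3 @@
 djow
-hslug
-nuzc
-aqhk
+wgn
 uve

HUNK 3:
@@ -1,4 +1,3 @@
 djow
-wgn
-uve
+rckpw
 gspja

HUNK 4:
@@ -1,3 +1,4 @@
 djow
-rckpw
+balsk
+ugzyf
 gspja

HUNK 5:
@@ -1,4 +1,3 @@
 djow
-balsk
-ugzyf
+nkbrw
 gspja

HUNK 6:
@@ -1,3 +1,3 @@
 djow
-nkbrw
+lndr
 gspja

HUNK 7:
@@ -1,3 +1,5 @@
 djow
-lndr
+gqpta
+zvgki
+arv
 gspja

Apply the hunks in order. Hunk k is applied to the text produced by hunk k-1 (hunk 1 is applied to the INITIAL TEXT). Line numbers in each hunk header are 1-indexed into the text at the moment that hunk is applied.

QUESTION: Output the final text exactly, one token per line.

Answer: djow
gqpta
zvgki
arv
gspja

Derivation:
Hunk 1: at line 2 remove [fslie,bffv] add [nuzc] -> 6 lines: djow hslug nuzc aqhk uve gspja
Hunk 2: at line 1 remove [hslug,nuzc,aqhk] add [wgn] -> 4 lines: djow wgn uve gspja
Hunk 3: at line 1 remove [wgn,uve] add [rckpw] -> 3 lines: djow rckpw gspja
Hunk 4: at line 1 remove [rckpw] add [balsk,ugzyf] -> 4 lines: djow balsk ugzyf gspja
Hunk 5: at line 1 remove [balsk,ugzyf] add [nkbrw] -> 3 lines: djow nkbrw gspja
Hunk 6: at line 1 remove [nkbrw] add [lndr] -> 3 lines: djow lndr gspja
Hunk 7: at line 1 remove [lndr] add [gqpta,zvgki,arv] -> 5 lines: djow gqpta zvgki arv gspja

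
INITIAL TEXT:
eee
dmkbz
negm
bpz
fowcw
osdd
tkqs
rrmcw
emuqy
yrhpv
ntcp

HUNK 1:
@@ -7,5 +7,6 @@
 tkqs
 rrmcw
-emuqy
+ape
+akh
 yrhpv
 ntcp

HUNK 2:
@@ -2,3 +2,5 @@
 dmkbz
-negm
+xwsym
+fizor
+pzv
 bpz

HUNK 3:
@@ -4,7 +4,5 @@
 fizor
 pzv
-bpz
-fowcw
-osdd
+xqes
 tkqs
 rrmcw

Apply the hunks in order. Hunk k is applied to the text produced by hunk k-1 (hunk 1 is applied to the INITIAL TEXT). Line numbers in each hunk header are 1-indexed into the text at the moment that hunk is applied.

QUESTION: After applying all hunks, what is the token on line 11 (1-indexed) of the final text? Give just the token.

Answer: yrhpv

Derivation:
Hunk 1: at line 7 remove [emuqy] add [ape,akh] -> 12 lines: eee dmkbz negm bpz fowcw osdd tkqs rrmcw ape akh yrhpv ntcp
Hunk 2: at line 2 remove [negm] add [xwsym,fizor,pzv] -> 14 lines: eee dmkbz xwsym fizor pzv bpz fowcw osdd tkqs rrmcw ape akh yrhpv ntcp
Hunk 3: at line 4 remove [bpz,fowcw,osdd] add [xqes] -> 12 lines: eee dmkbz xwsym fizor pzv xqes tkqs rrmcw ape akh yrhpv ntcp
Final line 11: yrhpv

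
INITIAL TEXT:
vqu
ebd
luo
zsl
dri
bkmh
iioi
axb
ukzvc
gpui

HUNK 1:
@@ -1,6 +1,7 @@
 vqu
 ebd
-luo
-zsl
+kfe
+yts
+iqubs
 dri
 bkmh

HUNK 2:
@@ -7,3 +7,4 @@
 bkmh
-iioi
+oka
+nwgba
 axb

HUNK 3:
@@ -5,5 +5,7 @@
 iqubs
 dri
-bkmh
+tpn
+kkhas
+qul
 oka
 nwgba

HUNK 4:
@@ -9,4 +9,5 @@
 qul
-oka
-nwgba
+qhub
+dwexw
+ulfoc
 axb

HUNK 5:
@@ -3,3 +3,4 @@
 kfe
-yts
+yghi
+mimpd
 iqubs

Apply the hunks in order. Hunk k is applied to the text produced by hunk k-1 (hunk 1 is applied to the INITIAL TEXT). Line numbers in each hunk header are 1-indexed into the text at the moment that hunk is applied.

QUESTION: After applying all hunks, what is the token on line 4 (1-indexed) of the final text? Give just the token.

Hunk 1: at line 1 remove [luo,zsl] add [kfe,yts,iqubs] -> 11 lines: vqu ebd kfe yts iqubs dri bkmh iioi axb ukzvc gpui
Hunk 2: at line 7 remove [iioi] add [oka,nwgba] -> 12 lines: vqu ebd kfe yts iqubs dri bkmh oka nwgba axb ukzvc gpui
Hunk 3: at line 5 remove [bkmh] add [tpn,kkhas,qul] -> 14 lines: vqu ebd kfe yts iqubs dri tpn kkhas qul oka nwgba axb ukzvc gpui
Hunk 4: at line 9 remove [oka,nwgba] add [qhub,dwexw,ulfoc] -> 15 lines: vqu ebd kfe yts iqubs dri tpn kkhas qul qhub dwexw ulfoc axb ukzvc gpui
Hunk 5: at line 3 remove [yts] add [yghi,mimpd] -> 16 lines: vqu ebd kfe yghi mimpd iqubs dri tpn kkhas qul qhub dwexw ulfoc axb ukzvc gpui
Final line 4: yghi

Answer: yghi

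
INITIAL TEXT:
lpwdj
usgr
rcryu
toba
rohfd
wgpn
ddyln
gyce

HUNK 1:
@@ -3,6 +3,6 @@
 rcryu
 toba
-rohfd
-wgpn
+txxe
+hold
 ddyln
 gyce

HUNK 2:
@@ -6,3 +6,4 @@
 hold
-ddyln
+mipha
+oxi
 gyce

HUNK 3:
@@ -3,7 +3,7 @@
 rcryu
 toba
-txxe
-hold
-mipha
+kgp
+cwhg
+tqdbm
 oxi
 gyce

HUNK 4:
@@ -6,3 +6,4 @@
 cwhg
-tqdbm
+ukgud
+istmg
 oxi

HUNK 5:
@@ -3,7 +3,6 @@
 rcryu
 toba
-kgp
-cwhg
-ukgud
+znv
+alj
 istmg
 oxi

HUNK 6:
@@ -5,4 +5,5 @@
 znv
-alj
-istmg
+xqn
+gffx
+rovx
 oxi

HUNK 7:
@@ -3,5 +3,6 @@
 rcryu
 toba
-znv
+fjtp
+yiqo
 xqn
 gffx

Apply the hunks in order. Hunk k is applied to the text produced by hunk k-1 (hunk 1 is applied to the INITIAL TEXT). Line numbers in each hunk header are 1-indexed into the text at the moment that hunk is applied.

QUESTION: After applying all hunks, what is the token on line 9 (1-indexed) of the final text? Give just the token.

Answer: rovx

Derivation:
Hunk 1: at line 3 remove [rohfd,wgpn] add [txxe,hold] -> 8 lines: lpwdj usgr rcryu toba txxe hold ddyln gyce
Hunk 2: at line 6 remove [ddyln] add [mipha,oxi] -> 9 lines: lpwdj usgr rcryu toba txxe hold mipha oxi gyce
Hunk 3: at line 3 remove [txxe,hold,mipha] add [kgp,cwhg,tqdbm] -> 9 lines: lpwdj usgr rcryu toba kgp cwhg tqdbm oxi gyce
Hunk 4: at line 6 remove [tqdbm] add [ukgud,istmg] -> 10 lines: lpwdj usgr rcryu toba kgp cwhg ukgud istmg oxi gyce
Hunk 5: at line 3 remove [kgp,cwhg,ukgud] add [znv,alj] -> 9 lines: lpwdj usgr rcryu toba znv alj istmg oxi gyce
Hunk 6: at line 5 remove [alj,istmg] add [xqn,gffx,rovx] -> 10 lines: lpwdj usgr rcryu toba znv xqn gffx rovx oxi gyce
Hunk 7: at line 3 remove [znv] add [fjtp,yiqo] -> 11 lines: lpwdj usgr rcryu toba fjtp yiqo xqn gffx rovx oxi gyce
Final line 9: rovx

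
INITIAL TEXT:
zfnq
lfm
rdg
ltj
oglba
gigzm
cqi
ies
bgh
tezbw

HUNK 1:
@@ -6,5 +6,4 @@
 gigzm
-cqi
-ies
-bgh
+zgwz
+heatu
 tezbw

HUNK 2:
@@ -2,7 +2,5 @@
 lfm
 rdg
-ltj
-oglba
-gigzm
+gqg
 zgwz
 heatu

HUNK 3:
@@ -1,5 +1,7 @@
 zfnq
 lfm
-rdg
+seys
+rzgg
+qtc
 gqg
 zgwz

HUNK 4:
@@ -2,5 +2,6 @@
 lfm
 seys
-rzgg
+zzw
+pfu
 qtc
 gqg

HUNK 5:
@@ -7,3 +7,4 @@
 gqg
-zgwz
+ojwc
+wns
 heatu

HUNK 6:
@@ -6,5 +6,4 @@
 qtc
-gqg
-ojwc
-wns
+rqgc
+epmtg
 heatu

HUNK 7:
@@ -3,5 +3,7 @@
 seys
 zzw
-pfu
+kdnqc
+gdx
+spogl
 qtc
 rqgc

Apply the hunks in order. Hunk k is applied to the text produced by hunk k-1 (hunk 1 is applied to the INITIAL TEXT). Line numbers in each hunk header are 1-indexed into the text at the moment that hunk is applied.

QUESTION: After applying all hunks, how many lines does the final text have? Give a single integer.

Answer: 12

Derivation:
Hunk 1: at line 6 remove [cqi,ies,bgh] add [zgwz,heatu] -> 9 lines: zfnq lfm rdg ltj oglba gigzm zgwz heatu tezbw
Hunk 2: at line 2 remove [ltj,oglba,gigzm] add [gqg] -> 7 lines: zfnq lfm rdg gqg zgwz heatu tezbw
Hunk 3: at line 1 remove [rdg] add [seys,rzgg,qtc] -> 9 lines: zfnq lfm seys rzgg qtc gqg zgwz heatu tezbw
Hunk 4: at line 2 remove [rzgg] add [zzw,pfu] -> 10 lines: zfnq lfm seys zzw pfu qtc gqg zgwz heatu tezbw
Hunk 5: at line 7 remove [zgwz] add [ojwc,wns] -> 11 lines: zfnq lfm seys zzw pfu qtc gqg ojwc wns heatu tezbw
Hunk 6: at line 6 remove [gqg,ojwc,wns] add [rqgc,epmtg] -> 10 lines: zfnq lfm seys zzw pfu qtc rqgc epmtg heatu tezbw
Hunk 7: at line 3 remove [pfu] add [kdnqc,gdx,spogl] -> 12 lines: zfnq lfm seys zzw kdnqc gdx spogl qtc rqgc epmtg heatu tezbw
Final line count: 12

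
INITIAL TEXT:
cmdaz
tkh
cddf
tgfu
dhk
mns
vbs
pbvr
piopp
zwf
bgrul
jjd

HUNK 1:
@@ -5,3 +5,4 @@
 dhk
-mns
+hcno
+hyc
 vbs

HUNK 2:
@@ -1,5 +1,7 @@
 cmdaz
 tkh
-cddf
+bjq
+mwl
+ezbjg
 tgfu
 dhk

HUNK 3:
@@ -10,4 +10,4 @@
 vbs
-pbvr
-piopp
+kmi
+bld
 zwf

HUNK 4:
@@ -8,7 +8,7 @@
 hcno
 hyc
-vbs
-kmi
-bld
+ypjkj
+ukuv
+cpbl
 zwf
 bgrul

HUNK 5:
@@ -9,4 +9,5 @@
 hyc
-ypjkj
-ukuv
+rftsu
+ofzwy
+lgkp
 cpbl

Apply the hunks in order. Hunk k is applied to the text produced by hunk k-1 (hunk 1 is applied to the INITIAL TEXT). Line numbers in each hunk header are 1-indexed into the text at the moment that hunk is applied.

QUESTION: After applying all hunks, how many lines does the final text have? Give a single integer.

Hunk 1: at line 5 remove [mns] add [hcno,hyc] -> 13 lines: cmdaz tkh cddf tgfu dhk hcno hyc vbs pbvr piopp zwf bgrul jjd
Hunk 2: at line 1 remove [cddf] add [bjq,mwl,ezbjg] -> 15 lines: cmdaz tkh bjq mwl ezbjg tgfu dhk hcno hyc vbs pbvr piopp zwf bgrul jjd
Hunk 3: at line 10 remove [pbvr,piopp] add [kmi,bld] -> 15 lines: cmdaz tkh bjq mwl ezbjg tgfu dhk hcno hyc vbs kmi bld zwf bgrul jjd
Hunk 4: at line 8 remove [vbs,kmi,bld] add [ypjkj,ukuv,cpbl] -> 15 lines: cmdaz tkh bjq mwl ezbjg tgfu dhk hcno hyc ypjkj ukuv cpbl zwf bgrul jjd
Hunk 5: at line 9 remove [ypjkj,ukuv] add [rftsu,ofzwy,lgkp] -> 16 lines: cmdaz tkh bjq mwl ezbjg tgfu dhk hcno hyc rftsu ofzwy lgkp cpbl zwf bgrul jjd
Final line count: 16

Answer: 16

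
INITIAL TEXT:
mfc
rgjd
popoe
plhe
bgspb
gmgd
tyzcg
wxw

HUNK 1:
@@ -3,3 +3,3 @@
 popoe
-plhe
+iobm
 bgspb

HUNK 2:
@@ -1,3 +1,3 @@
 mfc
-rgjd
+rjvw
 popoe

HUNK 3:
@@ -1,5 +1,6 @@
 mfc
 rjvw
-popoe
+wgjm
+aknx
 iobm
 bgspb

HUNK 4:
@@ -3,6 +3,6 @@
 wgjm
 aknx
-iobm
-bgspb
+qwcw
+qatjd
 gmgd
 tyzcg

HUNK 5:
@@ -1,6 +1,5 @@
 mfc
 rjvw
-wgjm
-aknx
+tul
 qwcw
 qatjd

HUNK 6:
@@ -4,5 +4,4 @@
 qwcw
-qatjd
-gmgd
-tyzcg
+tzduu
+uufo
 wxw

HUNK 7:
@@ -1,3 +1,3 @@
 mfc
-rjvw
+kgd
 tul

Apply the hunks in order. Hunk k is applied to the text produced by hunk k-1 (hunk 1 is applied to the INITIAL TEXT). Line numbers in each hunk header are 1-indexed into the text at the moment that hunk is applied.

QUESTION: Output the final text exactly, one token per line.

Answer: mfc
kgd
tul
qwcw
tzduu
uufo
wxw

Derivation:
Hunk 1: at line 3 remove [plhe] add [iobm] -> 8 lines: mfc rgjd popoe iobm bgspb gmgd tyzcg wxw
Hunk 2: at line 1 remove [rgjd] add [rjvw] -> 8 lines: mfc rjvw popoe iobm bgspb gmgd tyzcg wxw
Hunk 3: at line 1 remove [popoe] add [wgjm,aknx] -> 9 lines: mfc rjvw wgjm aknx iobm bgspb gmgd tyzcg wxw
Hunk 4: at line 3 remove [iobm,bgspb] add [qwcw,qatjd] -> 9 lines: mfc rjvw wgjm aknx qwcw qatjd gmgd tyzcg wxw
Hunk 5: at line 1 remove [wgjm,aknx] add [tul] -> 8 lines: mfc rjvw tul qwcw qatjd gmgd tyzcg wxw
Hunk 6: at line 4 remove [qatjd,gmgd,tyzcg] add [tzduu,uufo] -> 7 lines: mfc rjvw tul qwcw tzduu uufo wxw
Hunk 7: at line 1 remove [rjvw] add [kgd] -> 7 lines: mfc kgd tul qwcw tzduu uufo wxw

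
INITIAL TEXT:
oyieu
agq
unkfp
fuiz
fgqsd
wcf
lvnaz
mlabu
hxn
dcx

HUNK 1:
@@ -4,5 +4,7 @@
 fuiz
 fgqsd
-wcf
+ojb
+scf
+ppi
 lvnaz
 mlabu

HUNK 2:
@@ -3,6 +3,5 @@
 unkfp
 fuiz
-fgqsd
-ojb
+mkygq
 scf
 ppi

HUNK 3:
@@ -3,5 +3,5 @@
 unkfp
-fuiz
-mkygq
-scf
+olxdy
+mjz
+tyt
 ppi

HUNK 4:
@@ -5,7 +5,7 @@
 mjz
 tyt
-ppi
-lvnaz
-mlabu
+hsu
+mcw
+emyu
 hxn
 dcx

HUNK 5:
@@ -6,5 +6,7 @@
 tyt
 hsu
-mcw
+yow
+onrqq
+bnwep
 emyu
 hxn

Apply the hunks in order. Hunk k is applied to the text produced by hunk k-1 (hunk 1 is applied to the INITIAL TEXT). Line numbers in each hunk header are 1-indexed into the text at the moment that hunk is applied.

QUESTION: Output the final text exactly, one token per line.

Hunk 1: at line 4 remove [wcf] add [ojb,scf,ppi] -> 12 lines: oyieu agq unkfp fuiz fgqsd ojb scf ppi lvnaz mlabu hxn dcx
Hunk 2: at line 3 remove [fgqsd,ojb] add [mkygq] -> 11 lines: oyieu agq unkfp fuiz mkygq scf ppi lvnaz mlabu hxn dcx
Hunk 3: at line 3 remove [fuiz,mkygq,scf] add [olxdy,mjz,tyt] -> 11 lines: oyieu agq unkfp olxdy mjz tyt ppi lvnaz mlabu hxn dcx
Hunk 4: at line 5 remove [ppi,lvnaz,mlabu] add [hsu,mcw,emyu] -> 11 lines: oyieu agq unkfp olxdy mjz tyt hsu mcw emyu hxn dcx
Hunk 5: at line 6 remove [mcw] add [yow,onrqq,bnwep] -> 13 lines: oyieu agq unkfp olxdy mjz tyt hsu yow onrqq bnwep emyu hxn dcx

Answer: oyieu
agq
unkfp
olxdy
mjz
tyt
hsu
yow
onrqq
bnwep
emyu
hxn
dcx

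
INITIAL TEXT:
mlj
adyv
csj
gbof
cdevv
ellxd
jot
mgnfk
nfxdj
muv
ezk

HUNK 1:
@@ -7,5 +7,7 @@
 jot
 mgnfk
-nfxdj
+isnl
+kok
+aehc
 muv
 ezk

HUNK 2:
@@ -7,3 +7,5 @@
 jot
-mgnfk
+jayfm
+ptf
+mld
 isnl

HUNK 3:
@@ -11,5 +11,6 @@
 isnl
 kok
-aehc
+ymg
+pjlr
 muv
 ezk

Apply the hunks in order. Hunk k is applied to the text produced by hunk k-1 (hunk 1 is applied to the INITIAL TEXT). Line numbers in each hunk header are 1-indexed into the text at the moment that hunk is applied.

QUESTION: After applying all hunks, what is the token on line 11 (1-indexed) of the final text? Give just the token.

Hunk 1: at line 7 remove [nfxdj] add [isnl,kok,aehc] -> 13 lines: mlj adyv csj gbof cdevv ellxd jot mgnfk isnl kok aehc muv ezk
Hunk 2: at line 7 remove [mgnfk] add [jayfm,ptf,mld] -> 15 lines: mlj adyv csj gbof cdevv ellxd jot jayfm ptf mld isnl kok aehc muv ezk
Hunk 3: at line 11 remove [aehc] add [ymg,pjlr] -> 16 lines: mlj adyv csj gbof cdevv ellxd jot jayfm ptf mld isnl kok ymg pjlr muv ezk
Final line 11: isnl

Answer: isnl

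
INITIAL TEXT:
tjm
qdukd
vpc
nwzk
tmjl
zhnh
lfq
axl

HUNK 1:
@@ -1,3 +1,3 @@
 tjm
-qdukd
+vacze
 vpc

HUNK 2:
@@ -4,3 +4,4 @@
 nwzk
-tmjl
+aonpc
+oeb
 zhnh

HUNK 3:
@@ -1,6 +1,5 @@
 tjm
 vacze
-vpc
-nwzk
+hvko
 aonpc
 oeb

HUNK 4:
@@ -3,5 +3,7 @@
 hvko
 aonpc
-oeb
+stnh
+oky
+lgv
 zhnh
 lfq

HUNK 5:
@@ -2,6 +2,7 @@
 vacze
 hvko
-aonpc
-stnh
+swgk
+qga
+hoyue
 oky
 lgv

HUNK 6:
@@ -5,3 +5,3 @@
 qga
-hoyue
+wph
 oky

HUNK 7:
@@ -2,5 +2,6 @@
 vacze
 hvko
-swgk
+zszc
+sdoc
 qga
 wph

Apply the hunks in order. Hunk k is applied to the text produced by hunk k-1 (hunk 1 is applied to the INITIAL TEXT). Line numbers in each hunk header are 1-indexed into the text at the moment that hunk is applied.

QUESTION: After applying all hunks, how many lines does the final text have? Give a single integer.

Hunk 1: at line 1 remove [qdukd] add [vacze] -> 8 lines: tjm vacze vpc nwzk tmjl zhnh lfq axl
Hunk 2: at line 4 remove [tmjl] add [aonpc,oeb] -> 9 lines: tjm vacze vpc nwzk aonpc oeb zhnh lfq axl
Hunk 3: at line 1 remove [vpc,nwzk] add [hvko] -> 8 lines: tjm vacze hvko aonpc oeb zhnh lfq axl
Hunk 4: at line 3 remove [oeb] add [stnh,oky,lgv] -> 10 lines: tjm vacze hvko aonpc stnh oky lgv zhnh lfq axl
Hunk 5: at line 2 remove [aonpc,stnh] add [swgk,qga,hoyue] -> 11 lines: tjm vacze hvko swgk qga hoyue oky lgv zhnh lfq axl
Hunk 6: at line 5 remove [hoyue] add [wph] -> 11 lines: tjm vacze hvko swgk qga wph oky lgv zhnh lfq axl
Hunk 7: at line 2 remove [swgk] add [zszc,sdoc] -> 12 lines: tjm vacze hvko zszc sdoc qga wph oky lgv zhnh lfq axl
Final line count: 12

Answer: 12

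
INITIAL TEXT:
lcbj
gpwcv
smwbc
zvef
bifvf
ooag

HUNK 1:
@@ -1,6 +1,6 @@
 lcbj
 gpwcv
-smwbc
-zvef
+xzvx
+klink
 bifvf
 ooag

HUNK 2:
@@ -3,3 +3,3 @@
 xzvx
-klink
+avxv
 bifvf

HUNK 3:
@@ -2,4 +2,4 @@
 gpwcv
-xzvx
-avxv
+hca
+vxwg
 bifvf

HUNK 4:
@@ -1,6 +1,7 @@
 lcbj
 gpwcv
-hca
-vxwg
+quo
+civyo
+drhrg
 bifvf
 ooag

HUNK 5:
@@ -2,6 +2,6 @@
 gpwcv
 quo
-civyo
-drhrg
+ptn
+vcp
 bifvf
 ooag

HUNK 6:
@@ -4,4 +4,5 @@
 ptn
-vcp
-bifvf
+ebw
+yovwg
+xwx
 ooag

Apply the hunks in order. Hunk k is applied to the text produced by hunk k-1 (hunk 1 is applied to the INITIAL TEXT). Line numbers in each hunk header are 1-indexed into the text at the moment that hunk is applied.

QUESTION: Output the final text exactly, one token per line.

Answer: lcbj
gpwcv
quo
ptn
ebw
yovwg
xwx
ooag

Derivation:
Hunk 1: at line 1 remove [smwbc,zvef] add [xzvx,klink] -> 6 lines: lcbj gpwcv xzvx klink bifvf ooag
Hunk 2: at line 3 remove [klink] add [avxv] -> 6 lines: lcbj gpwcv xzvx avxv bifvf ooag
Hunk 3: at line 2 remove [xzvx,avxv] add [hca,vxwg] -> 6 lines: lcbj gpwcv hca vxwg bifvf ooag
Hunk 4: at line 1 remove [hca,vxwg] add [quo,civyo,drhrg] -> 7 lines: lcbj gpwcv quo civyo drhrg bifvf ooag
Hunk 5: at line 2 remove [civyo,drhrg] add [ptn,vcp] -> 7 lines: lcbj gpwcv quo ptn vcp bifvf ooag
Hunk 6: at line 4 remove [vcp,bifvf] add [ebw,yovwg,xwx] -> 8 lines: lcbj gpwcv quo ptn ebw yovwg xwx ooag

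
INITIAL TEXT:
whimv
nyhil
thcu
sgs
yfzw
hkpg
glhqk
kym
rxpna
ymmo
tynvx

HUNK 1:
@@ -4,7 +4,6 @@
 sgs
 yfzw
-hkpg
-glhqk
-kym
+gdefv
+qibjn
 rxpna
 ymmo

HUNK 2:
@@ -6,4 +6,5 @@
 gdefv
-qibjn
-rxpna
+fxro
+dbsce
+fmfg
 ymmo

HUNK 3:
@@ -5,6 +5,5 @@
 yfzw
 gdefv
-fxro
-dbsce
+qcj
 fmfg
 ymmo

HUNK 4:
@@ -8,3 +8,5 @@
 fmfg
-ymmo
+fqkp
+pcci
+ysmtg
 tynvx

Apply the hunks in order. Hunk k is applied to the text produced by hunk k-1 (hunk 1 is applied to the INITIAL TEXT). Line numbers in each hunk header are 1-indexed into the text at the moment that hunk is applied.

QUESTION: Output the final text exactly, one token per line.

Hunk 1: at line 4 remove [hkpg,glhqk,kym] add [gdefv,qibjn] -> 10 lines: whimv nyhil thcu sgs yfzw gdefv qibjn rxpna ymmo tynvx
Hunk 2: at line 6 remove [qibjn,rxpna] add [fxro,dbsce,fmfg] -> 11 lines: whimv nyhil thcu sgs yfzw gdefv fxro dbsce fmfg ymmo tynvx
Hunk 3: at line 5 remove [fxro,dbsce] add [qcj] -> 10 lines: whimv nyhil thcu sgs yfzw gdefv qcj fmfg ymmo tynvx
Hunk 4: at line 8 remove [ymmo] add [fqkp,pcci,ysmtg] -> 12 lines: whimv nyhil thcu sgs yfzw gdefv qcj fmfg fqkp pcci ysmtg tynvx

Answer: whimv
nyhil
thcu
sgs
yfzw
gdefv
qcj
fmfg
fqkp
pcci
ysmtg
tynvx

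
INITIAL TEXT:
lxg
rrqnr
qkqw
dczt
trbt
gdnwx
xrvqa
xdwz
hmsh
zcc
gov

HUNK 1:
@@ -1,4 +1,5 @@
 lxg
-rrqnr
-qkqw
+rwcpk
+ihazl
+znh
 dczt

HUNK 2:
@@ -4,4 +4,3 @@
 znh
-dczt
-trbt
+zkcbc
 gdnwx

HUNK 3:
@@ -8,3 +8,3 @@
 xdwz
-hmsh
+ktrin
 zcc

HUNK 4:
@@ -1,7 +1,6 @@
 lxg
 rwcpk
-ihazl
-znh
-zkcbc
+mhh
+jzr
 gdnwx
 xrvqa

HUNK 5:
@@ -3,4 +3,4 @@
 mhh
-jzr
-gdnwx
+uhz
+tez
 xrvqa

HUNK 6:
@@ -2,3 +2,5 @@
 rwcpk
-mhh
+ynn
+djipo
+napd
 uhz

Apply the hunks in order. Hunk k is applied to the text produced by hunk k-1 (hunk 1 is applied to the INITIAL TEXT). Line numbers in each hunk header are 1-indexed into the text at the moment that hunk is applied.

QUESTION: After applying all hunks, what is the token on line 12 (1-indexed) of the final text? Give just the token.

Answer: gov

Derivation:
Hunk 1: at line 1 remove [rrqnr,qkqw] add [rwcpk,ihazl,znh] -> 12 lines: lxg rwcpk ihazl znh dczt trbt gdnwx xrvqa xdwz hmsh zcc gov
Hunk 2: at line 4 remove [dczt,trbt] add [zkcbc] -> 11 lines: lxg rwcpk ihazl znh zkcbc gdnwx xrvqa xdwz hmsh zcc gov
Hunk 3: at line 8 remove [hmsh] add [ktrin] -> 11 lines: lxg rwcpk ihazl znh zkcbc gdnwx xrvqa xdwz ktrin zcc gov
Hunk 4: at line 1 remove [ihazl,znh,zkcbc] add [mhh,jzr] -> 10 lines: lxg rwcpk mhh jzr gdnwx xrvqa xdwz ktrin zcc gov
Hunk 5: at line 3 remove [jzr,gdnwx] add [uhz,tez] -> 10 lines: lxg rwcpk mhh uhz tez xrvqa xdwz ktrin zcc gov
Hunk 6: at line 2 remove [mhh] add [ynn,djipo,napd] -> 12 lines: lxg rwcpk ynn djipo napd uhz tez xrvqa xdwz ktrin zcc gov
Final line 12: gov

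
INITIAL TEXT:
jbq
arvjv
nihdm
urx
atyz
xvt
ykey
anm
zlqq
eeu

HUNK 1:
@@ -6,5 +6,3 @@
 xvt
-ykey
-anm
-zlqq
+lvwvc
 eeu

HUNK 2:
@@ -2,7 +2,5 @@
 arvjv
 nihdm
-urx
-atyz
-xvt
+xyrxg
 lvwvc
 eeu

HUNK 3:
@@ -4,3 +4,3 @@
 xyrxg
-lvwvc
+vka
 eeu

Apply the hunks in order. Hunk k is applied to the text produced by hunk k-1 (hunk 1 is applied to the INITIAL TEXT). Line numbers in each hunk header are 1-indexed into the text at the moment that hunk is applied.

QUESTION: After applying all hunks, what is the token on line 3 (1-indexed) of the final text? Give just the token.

Hunk 1: at line 6 remove [ykey,anm,zlqq] add [lvwvc] -> 8 lines: jbq arvjv nihdm urx atyz xvt lvwvc eeu
Hunk 2: at line 2 remove [urx,atyz,xvt] add [xyrxg] -> 6 lines: jbq arvjv nihdm xyrxg lvwvc eeu
Hunk 3: at line 4 remove [lvwvc] add [vka] -> 6 lines: jbq arvjv nihdm xyrxg vka eeu
Final line 3: nihdm

Answer: nihdm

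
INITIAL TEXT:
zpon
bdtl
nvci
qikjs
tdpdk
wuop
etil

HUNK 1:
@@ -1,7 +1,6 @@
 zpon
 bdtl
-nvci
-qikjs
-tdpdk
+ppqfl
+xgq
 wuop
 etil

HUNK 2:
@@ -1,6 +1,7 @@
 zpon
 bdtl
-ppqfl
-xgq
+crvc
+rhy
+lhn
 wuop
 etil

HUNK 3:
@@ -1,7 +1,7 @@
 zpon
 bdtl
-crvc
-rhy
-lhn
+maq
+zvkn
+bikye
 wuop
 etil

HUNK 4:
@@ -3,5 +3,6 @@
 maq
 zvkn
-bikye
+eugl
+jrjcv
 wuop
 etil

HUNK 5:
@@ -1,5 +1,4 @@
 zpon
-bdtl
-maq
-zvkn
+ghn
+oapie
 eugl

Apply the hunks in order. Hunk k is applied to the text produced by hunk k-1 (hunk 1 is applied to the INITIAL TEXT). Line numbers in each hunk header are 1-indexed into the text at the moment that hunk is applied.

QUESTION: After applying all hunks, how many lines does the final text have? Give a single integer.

Answer: 7

Derivation:
Hunk 1: at line 1 remove [nvci,qikjs,tdpdk] add [ppqfl,xgq] -> 6 lines: zpon bdtl ppqfl xgq wuop etil
Hunk 2: at line 1 remove [ppqfl,xgq] add [crvc,rhy,lhn] -> 7 lines: zpon bdtl crvc rhy lhn wuop etil
Hunk 3: at line 1 remove [crvc,rhy,lhn] add [maq,zvkn,bikye] -> 7 lines: zpon bdtl maq zvkn bikye wuop etil
Hunk 4: at line 3 remove [bikye] add [eugl,jrjcv] -> 8 lines: zpon bdtl maq zvkn eugl jrjcv wuop etil
Hunk 5: at line 1 remove [bdtl,maq,zvkn] add [ghn,oapie] -> 7 lines: zpon ghn oapie eugl jrjcv wuop etil
Final line count: 7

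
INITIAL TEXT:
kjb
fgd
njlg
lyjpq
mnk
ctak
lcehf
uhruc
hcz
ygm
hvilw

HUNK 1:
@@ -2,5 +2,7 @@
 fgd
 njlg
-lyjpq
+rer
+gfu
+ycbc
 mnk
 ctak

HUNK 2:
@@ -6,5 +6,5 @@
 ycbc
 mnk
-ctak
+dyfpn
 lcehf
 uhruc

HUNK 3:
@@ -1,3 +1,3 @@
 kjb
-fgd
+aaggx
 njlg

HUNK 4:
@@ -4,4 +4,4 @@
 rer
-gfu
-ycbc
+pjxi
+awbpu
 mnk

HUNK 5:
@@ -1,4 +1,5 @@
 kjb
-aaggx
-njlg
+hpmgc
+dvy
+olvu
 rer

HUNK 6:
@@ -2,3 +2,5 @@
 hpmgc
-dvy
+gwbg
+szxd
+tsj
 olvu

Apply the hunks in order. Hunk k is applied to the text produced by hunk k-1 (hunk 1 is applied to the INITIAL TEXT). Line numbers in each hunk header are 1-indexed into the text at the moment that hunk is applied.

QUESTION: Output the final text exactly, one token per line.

Answer: kjb
hpmgc
gwbg
szxd
tsj
olvu
rer
pjxi
awbpu
mnk
dyfpn
lcehf
uhruc
hcz
ygm
hvilw

Derivation:
Hunk 1: at line 2 remove [lyjpq] add [rer,gfu,ycbc] -> 13 lines: kjb fgd njlg rer gfu ycbc mnk ctak lcehf uhruc hcz ygm hvilw
Hunk 2: at line 6 remove [ctak] add [dyfpn] -> 13 lines: kjb fgd njlg rer gfu ycbc mnk dyfpn lcehf uhruc hcz ygm hvilw
Hunk 3: at line 1 remove [fgd] add [aaggx] -> 13 lines: kjb aaggx njlg rer gfu ycbc mnk dyfpn lcehf uhruc hcz ygm hvilw
Hunk 4: at line 4 remove [gfu,ycbc] add [pjxi,awbpu] -> 13 lines: kjb aaggx njlg rer pjxi awbpu mnk dyfpn lcehf uhruc hcz ygm hvilw
Hunk 5: at line 1 remove [aaggx,njlg] add [hpmgc,dvy,olvu] -> 14 lines: kjb hpmgc dvy olvu rer pjxi awbpu mnk dyfpn lcehf uhruc hcz ygm hvilw
Hunk 6: at line 2 remove [dvy] add [gwbg,szxd,tsj] -> 16 lines: kjb hpmgc gwbg szxd tsj olvu rer pjxi awbpu mnk dyfpn lcehf uhruc hcz ygm hvilw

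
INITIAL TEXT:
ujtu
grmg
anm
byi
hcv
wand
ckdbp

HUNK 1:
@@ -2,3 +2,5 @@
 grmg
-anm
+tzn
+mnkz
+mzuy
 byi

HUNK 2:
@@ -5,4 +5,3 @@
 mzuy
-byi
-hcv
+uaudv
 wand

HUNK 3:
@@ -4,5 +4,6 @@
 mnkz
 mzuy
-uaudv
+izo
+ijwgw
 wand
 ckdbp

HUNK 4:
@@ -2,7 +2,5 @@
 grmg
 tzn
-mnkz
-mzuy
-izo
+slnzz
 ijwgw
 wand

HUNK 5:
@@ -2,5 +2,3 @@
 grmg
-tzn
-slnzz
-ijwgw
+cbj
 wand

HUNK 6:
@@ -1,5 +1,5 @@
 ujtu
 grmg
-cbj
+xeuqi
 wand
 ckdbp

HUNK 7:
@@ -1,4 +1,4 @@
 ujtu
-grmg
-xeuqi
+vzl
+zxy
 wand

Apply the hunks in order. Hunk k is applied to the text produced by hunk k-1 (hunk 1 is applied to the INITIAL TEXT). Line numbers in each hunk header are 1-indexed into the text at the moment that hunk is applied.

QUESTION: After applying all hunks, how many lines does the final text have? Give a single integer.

Hunk 1: at line 2 remove [anm] add [tzn,mnkz,mzuy] -> 9 lines: ujtu grmg tzn mnkz mzuy byi hcv wand ckdbp
Hunk 2: at line 5 remove [byi,hcv] add [uaudv] -> 8 lines: ujtu grmg tzn mnkz mzuy uaudv wand ckdbp
Hunk 3: at line 4 remove [uaudv] add [izo,ijwgw] -> 9 lines: ujtu grmg tzn mnkz mzuy izo ijwgw wand ckdbp
Hunk 4: at line 2 remove [mnkz,mzuy,izo] add [slnzz] -> 7 lines: ujtu grmg tzn slnzz ijwgw wand ckdbp
Hunk 5: at line 2 remove [tzn,slnzz,ijwgw] add [cbj] -> 5 lines: ujtu grmg cbj wand ckdbp
Hunk 6: at line 1 remove [cbj] add [xeuqi] -> 5 lines: ujtu grmg xeuqi wand ckdbp
Hunk 7: at line 1 remove [grmg,xeuqi] add [vzl,zxy] -> 5 lines: ujtu vzl zxy wand ckdbp
Final line count: 5

Answer: 5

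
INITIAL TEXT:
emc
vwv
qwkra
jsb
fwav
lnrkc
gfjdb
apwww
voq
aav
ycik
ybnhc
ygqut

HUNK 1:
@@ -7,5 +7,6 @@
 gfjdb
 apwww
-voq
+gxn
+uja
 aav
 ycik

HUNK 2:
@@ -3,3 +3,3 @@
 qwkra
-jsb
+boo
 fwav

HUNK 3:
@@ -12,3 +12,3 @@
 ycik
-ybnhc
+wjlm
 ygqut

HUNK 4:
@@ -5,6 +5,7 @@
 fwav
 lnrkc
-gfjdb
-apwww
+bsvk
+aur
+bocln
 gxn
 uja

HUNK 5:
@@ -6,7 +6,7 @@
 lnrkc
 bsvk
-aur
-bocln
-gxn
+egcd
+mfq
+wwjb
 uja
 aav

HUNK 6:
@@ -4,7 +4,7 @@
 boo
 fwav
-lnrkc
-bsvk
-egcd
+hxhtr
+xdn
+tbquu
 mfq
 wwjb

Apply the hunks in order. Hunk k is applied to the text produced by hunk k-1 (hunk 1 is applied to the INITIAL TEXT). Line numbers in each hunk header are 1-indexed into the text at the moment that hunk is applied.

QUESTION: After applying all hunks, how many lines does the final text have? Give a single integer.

Answer: 15

Derivation:
Hunk 1: at line 7 remove [voq] add [gxn,uja] -> 14 lines: emc vwv qwkra jsb fwav lnrkc gfjdb apwww gxn uja aav ycik ybnhc ygqut
Hunk 2: at line 3 remove [jsb] add [boo] -> 14 lines: emc vwv qwkra boo fwav lnrkc gfjdb apwww gxn uja aav ycik ybnhc ygqut
Hunk 3: at line 12 remove [ybnhc] add [wjlm] -> 14 lines: emc vwv qwkra boo fwav lnrkc gfjdb apwww gxn uja aav ycik wjlm ygqut
Hunk 4: at line 5 remove [gfjdb,apwww] add [bsvk,aur,bocln] -> 15 lines: emc vwv qwkra boo fwav lnrkc bsvk aur bocln gxn uja aav ycik wjlm ygqut
Hunk 5: at line 6 remove [aur,bocln,gxn] add [egcd,mfq,wwjb] -> 15 lines: emc vwv qwkra boo fwav lnrkc bsvk egcd mfq wwjb uja aav ycik wjlm ygqut
Hunk 6: at line 4 remove [lnrkc,bsvk,egcd] add [hxhtr,xdn,tbquu] -> 15 lines: emc vwv qwkra boo fwav hxhtr xdn tbquu mfq wwjb uja aav ycik wjlm ygqut
Final line count: 15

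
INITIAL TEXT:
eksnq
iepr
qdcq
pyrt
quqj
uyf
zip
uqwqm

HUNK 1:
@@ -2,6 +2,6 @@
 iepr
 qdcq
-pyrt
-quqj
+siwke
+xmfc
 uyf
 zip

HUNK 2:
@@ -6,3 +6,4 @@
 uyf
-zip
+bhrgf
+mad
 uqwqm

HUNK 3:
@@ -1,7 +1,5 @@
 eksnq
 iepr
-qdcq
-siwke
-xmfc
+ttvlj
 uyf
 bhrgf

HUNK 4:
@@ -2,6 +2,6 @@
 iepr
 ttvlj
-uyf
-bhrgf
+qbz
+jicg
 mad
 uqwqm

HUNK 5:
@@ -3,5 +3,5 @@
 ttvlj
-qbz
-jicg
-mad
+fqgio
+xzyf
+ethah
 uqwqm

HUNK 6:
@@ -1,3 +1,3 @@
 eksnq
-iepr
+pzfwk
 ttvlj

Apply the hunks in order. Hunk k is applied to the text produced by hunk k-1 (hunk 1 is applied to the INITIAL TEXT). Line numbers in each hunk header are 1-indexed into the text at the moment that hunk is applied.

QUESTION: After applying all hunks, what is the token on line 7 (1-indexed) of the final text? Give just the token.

Answer: uqwqm

Derivation:
Hunk 1: at line 2 remove [pyrt,quqj] add [siwke,xmfc] -> 8 lines: eksnq iepr qdcq siwke xmfc uyf zip uqwqm
Hunk 2: at line 6 remove [zip] add [bhrgf,mad] -> 9 lines: eksnq iepr qdcq siwke xmfc uyf bhrgf mad uqwqm
Hunk 3: at line 1 remove [qdcq,siwke,xmfc] add [ttvlj] -> 7 lines: eksnq iepr ttvlj uyf bhrgf mad uqwqm
Hunk 4: at line 2 remove [uyf,bhrgf] add [qbz,jicg] -> 7 lines: eksnq iepr ttvlj qbz jicg mad uqwqm
Hunk 5: at line 3 remove [qbz,jicg,mad] add [fqgio,xzyf,ethah] -> 7 lines: eksnq iepr ttvlj fqgio xzyf ethah uqwqm
Hunk 6: at line 1 remove [iepr] add [pzfwk] -> 7 lines: eksnq pzfwk ttvlj fqgio xzyf ethah uqwqm
Final line 7: uqwqm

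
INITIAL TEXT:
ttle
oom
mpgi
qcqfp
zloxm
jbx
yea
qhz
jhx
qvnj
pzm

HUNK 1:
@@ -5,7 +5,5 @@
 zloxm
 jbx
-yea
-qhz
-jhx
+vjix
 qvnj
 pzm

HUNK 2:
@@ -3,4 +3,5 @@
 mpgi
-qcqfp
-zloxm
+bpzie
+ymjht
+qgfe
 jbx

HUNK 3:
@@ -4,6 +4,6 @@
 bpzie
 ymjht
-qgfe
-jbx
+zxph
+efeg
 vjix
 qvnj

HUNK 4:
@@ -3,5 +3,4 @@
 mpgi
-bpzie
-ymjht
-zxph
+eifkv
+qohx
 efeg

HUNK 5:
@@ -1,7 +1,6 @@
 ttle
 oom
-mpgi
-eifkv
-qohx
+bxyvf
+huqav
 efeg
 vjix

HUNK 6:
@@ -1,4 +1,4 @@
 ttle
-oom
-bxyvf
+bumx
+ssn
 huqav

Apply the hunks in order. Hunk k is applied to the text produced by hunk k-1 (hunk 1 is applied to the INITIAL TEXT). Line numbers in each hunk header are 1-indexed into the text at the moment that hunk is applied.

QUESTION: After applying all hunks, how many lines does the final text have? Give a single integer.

Answer: 8

Derivation:
Hunk 1: at line 5 remove [yea,qhz,jhx] add [vjix] -> 9 lines: ttle oom mpgi qcqfp zloxm jbx vjix qvnj pzm
Hunk 2: at line 3 remove [qcqfp,zloxm] add [bpzie,ymjht,qgfe] -> 10 lines: ttle oom mpgi bpzie ymjht qgfe jbx vjix qvnj pzm
Hunk 3: at line 4 remove [qgfe,jbx] add [zxph,efeg] -> 10 lines: ttle oom mpgi bpzie ymjht zxph efeg vjix qvnj pzm
Hunk 4: at line 3 remove [bpzie,ymjht,zxph] add [eifkv,qohx] -> 9 lines: ttle oom mpgi eifkv qohx efeg vjix qvnj pzm
Hunk 5: at line 1 remove [mpgi,eifkv,qohx] add [bxyvf,huqav] -> 8 lines: ttle oom bxyvf huqav efeg vjix qvnj pzm
Hunk 6: at line 1 remove [oom,bxyvf] add [bumx,ssn] -> 8 lines: ttle bumx ssn huqav efeg vjix qvnj pzm
Final line count: 8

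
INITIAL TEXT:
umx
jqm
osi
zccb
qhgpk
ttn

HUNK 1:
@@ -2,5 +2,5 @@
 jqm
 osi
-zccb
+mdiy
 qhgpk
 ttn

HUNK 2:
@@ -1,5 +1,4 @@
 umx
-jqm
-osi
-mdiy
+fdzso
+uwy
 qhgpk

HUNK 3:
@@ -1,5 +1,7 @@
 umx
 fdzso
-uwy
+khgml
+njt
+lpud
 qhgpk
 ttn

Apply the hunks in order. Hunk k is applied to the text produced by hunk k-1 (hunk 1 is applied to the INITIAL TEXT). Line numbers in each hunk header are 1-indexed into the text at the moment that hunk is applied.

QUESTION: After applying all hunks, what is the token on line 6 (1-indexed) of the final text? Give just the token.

Answer: qhgpk

Derivation:
Hunk 1: at line 2 remove [zccb] add [mdiy] -> 6 lines: umx jqm osi mdiy qhgpk ttn
Hunk 2: at line 1 remove [jqm,osi,mdiy] add [fdzso,uwy] -> 5 lines: umx fdzso uwy qhgpk ttn
Hunk 3: at line 1 remove [uwy] add [khgml,njt,lpud] -> 7 lines: umx fdzso khgml njt lpud qhgpk ttn
Final line 6: qhgpk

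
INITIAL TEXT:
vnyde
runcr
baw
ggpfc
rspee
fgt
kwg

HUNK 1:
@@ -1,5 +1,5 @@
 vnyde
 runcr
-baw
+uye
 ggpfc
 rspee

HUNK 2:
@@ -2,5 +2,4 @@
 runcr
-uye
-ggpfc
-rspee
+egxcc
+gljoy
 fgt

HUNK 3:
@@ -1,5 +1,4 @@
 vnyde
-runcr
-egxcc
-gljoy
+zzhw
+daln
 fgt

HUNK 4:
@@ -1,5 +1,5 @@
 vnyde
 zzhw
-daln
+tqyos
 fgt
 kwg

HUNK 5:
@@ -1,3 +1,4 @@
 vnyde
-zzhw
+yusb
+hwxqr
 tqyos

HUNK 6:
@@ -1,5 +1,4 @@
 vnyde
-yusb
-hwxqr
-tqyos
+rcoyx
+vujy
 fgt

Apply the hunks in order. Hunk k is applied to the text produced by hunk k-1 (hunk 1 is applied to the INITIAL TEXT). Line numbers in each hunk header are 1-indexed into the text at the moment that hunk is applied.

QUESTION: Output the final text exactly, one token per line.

Hunk 1: at line 1 remove [baw] add [uye] -> 7 lines: vnyde runcr uye ggpfc rspee fgt kwg
Hunk 2: at line 2 remove [uye,ggpfc,rspee] add [egxcc,gljoy] -> 6 lines: vnyde runcr egxcc gljoy fgt kwg
Hunk 3: at line 1 remove [runcr,egxcc,gljoy] add [zzhw,daln] -> 5 lines: vnyde zzhw daln fgt kwg
Hunk 4: at line 1 remove [daln] add [tqyos] -> 5 lines: vnyde zzhw tqyos fgt kwg
Hunk 5: at line 1 remove [zzhw] add [yusb,hwxqr] -> 6 lines: vnyde yusb hwxqr tqyos fgt kwg
Hunk 6: at line 1 remove [yusb,hwxqr,tqyos] add [rcoyx,vujy] -> 5 lines: vnyde rcoyx vujy fgt kwg

Answer: vnyde
rcoyx
vujy
fgt
kwg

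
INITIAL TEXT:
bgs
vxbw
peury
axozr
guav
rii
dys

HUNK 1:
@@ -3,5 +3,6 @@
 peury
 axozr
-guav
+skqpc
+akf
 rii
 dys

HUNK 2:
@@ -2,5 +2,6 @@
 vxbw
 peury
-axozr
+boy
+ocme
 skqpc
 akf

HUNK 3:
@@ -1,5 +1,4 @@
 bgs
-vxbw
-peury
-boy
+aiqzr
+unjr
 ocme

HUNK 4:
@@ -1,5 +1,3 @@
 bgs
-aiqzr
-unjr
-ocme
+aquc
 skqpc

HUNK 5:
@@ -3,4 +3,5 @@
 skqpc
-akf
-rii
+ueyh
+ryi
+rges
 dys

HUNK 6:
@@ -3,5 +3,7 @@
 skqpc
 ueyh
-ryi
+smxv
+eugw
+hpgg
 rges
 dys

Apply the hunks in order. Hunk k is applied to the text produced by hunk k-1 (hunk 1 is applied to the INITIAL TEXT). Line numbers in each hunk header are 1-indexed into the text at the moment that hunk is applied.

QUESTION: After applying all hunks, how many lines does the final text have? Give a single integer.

Answer: 9

Derivation:
Hunk 1: at line 3 remove [guav] add [skqpc,akf] -> 8 lines: bgs vxbw peury axozr skqpc akf rii dys
Hunk 2: at line 2 remove [axozr] add [boy,ocme] -> 9 lines: bgs vxbw peury boy ocme skqpc akf rii dys
Hunk 3: at line 1 remove [vxbw,peury,boy] add [aiqzr,unjr] -> 8 lines: bgs aiqzr unjr ocme skqpc akf rii dys
Hunk 4: at line 1 remove [aiqzr,unjr,ocme] add [aquc] -> 6 lines: bgs aquc skqpc akf rii dys
Hunk 5: at line 3 remove [akf,rii] add [ueyh,ryi,rges] -> 7 lines: bgs aquc skqpc ueyh ryi rges dys
Hunk 6: at line 3 remove [ryi] add [smxv,eugw,hpgg] -> 9 lines: bgs aquc skqpc ueyh smxv eugw hpgg rges dys
Final line count: 9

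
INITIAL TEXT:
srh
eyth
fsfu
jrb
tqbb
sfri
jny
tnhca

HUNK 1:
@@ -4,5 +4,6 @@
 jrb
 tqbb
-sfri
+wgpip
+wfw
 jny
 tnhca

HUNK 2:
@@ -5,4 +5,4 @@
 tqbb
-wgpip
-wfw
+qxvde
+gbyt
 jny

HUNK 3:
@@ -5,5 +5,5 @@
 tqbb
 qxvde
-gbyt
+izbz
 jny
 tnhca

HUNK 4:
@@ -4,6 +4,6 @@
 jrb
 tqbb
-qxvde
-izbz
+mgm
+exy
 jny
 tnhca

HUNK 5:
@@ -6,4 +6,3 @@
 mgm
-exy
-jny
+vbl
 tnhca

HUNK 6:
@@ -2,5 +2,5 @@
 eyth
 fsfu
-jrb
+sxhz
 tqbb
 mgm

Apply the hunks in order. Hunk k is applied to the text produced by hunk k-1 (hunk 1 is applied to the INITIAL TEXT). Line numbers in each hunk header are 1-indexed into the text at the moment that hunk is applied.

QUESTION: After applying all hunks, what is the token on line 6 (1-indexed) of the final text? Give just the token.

Hunk 1: at line 4 remove [sfri] add [wgpip,wfw] -> 9 lines: srh eyth fsfu jrb tqbb wgpip wfw jny tnhca
Hunk 2: at line 5 remove [wgpip,wfw] add [qxvde,gbyt] -> 9 lines: srh eyth fsfu jrb tqbb qxvde gbyt jny tnhca
Hunk 3: at line 5 remove [gbyt] add [izbz] -> 9 lines: srh eyth fsfu jrb tqbb qxvde izbz jny tnhca
Hunk 4: at line 4 remove [qxvde,izbz] add [mgm,exy] -> 9 lines: srh eyth fsfu jrb tqbb mgm exy jny tnhca
Hunk 5: at line 6 remove [exy,jny] add [vbl] -> 8 lines: srh eyth fsfu jrb tqbb mgm vbl tnhca
Hunk 6: at line 2 remove [jrb] add [sxhz] -> 8 lines: srh eyth fsfu sxhz tqbb mgm vbl tnhca
Final line 6: mgm

Answer: mgm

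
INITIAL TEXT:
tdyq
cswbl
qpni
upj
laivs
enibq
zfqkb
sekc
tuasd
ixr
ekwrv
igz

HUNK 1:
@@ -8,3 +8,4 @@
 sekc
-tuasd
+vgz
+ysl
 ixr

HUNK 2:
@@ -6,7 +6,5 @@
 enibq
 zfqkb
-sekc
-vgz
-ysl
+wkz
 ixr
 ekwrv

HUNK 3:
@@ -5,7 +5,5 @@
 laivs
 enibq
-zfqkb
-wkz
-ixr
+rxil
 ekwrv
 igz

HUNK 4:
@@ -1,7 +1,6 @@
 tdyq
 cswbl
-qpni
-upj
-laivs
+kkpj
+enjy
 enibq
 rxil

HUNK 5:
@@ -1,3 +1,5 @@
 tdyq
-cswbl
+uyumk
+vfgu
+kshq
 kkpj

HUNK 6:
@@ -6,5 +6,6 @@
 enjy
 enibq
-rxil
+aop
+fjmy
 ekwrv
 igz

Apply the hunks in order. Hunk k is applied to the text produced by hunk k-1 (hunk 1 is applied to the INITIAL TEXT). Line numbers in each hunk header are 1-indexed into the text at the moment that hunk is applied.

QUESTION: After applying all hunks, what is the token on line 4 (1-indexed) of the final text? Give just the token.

Answer: kshq

Derivation:
Hunk 1: at line 8 remove [tuasd] add [vgz,ysl] -> 13 lines: tdyq cswbl qpni upj laivs enibq zfqkb sekc vgz ysl ixr ekwrv igz
Hunk 2: at line 6 remove [sekc,vgz,ysl] add [wkz] -> 11 lines: tdyq cswbl qpni upj laivs enibq zfqkb wkz ixr ekwrv igz
Hunk 3: at line 5 remove [zfqkb,wkz,ixr] add [rxil] -> 9 lines: tdyq cswbl qpni upj laivs enibq rxil ekwrv igz
Hunk 4: at line 1 remove [qpni,upj,laivs] add [kkpj,enjy] -> 8 lines: tdyq cswbl kkpj enjy enibq rxil ekwrv igz
Hunk 5: at line 1 remove [cswbl] add [uyumk,vfgu,kshq] -> 10 lines: tdyq uyumk vfgu kshq kkpj enjy enibq rxil ekwrv igz
Hunk 6: at line 6 remove [rxil] add [aop,fjmy] -> 11 lines: tdyq uyumk vfgu kshq kkpj enjy enibq aop fjmy ekwrv igz
Final line 4: kshq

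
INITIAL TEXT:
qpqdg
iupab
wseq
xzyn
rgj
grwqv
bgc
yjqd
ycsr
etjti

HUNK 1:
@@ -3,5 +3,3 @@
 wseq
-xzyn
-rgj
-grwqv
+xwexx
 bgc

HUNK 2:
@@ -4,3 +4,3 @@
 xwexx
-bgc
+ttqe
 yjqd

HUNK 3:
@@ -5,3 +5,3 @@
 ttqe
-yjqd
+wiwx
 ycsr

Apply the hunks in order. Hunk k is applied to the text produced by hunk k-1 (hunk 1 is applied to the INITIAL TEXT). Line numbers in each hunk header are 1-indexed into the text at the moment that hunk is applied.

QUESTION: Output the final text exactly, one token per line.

Answer: qpqdg
iupab
wseq
xwexx
ttqe
wiwx
ycsr
etjti

Derivation:
Hunk 1: at line 3 remove [xzyn,rgj,grwqv] add [xwexx] -> 8 lines: qpqdg iupab wseq xwexx bgc yjqd ycsr etjti
Hunk 2: at line 4 remove [bgc] add [ttqe] -> 8 lines: qpqdg iupab wseq xwexx ttqe yjqd ycsr etjti
Hunk 3: at line 5 remove [yjqd] add [wiwx] -> 8 lines: qpqdg iupab wseq xwexx ttqe wiwx ycsr etjti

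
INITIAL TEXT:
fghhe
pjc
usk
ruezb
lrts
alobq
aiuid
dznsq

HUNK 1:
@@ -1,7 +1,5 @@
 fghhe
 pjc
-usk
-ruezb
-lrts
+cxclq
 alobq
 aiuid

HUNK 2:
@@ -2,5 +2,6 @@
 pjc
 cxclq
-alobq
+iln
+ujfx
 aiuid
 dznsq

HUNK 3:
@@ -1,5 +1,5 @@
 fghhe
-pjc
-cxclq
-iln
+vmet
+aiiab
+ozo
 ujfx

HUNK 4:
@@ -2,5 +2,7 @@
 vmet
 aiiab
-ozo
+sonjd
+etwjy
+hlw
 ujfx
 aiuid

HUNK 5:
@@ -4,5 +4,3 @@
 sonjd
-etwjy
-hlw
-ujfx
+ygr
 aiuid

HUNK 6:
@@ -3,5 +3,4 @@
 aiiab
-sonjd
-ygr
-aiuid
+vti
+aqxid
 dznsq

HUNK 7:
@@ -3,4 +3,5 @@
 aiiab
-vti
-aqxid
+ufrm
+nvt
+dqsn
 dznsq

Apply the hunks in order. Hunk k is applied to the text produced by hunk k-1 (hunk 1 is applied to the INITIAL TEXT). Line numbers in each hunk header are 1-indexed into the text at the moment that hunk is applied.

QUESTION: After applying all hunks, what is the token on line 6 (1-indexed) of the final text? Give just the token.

Hunk 1: at line 1 remove [usk,ruezb,lrts] add [cxclq] -> 6 lines: fghhe pjc cxclq alobq aiuid dznsq
Hunk 2: at line 2 remove [alobq] add [iln,ujfx] -> 7 lines: fghhe pjc cxclq iln ujfx aiuid dznsq
Hunk 3: at line 1 remove [pjc,cxclq,iln] add [vmet,aiiab,ozo] -> 7 lines: fghhe vmet aiiab ozo ujfx aiuid dznsq
Hunk 4: at line 2 remove [ozo] add [sonjd,etwjy,hlw] -> 9 lines: fghhe vmet aiiab sonjd etwjy hlw ujfx aiuid dznsq
Hunk 5: at line 4 remove [etwjy,hlw,ujfx] add [ygr] -> 7 lines: fghhe vmet aiiab sonjd ygr aiuid dznsq
Hunk 6: at line 3 remove [sonjd,ygr,aiuid] add [vti,aqxid] -> 6 lines: fghhe vmet aiiab vti aqxid dznsq
Hunk 7: at line 3 remove [vti,aqxid] add [ufrm,nvt,dqsn] -> 7 lines: fghhe vmet aiiab ufrm nvt dqsn dznsq
Final line 6: dqsn

Answer: dqsn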